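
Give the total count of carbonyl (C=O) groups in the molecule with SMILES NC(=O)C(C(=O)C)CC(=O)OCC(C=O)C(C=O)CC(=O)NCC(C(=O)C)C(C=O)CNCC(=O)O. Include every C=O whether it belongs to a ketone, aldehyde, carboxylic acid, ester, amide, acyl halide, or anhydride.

9

H2NCO: amide, 1 C=O (running total 1).
CH(COCH3): ketone, 1 C=O (running total 2).
CH2COOCH2: ester, 1 C=O (running total 3).
CH(CHO): aldehyde, 1 C=O (running total 4).
CH(CHO): aldehyde, 1 C=O (running total 5).
CH2CONHCH2: amide, 1 C=O (running total 6).
CH(COCH3): ketone, 1 C=O (running total 7).
CH(CHO): aldehyde, 1 C=O (running total 8).
COOH: carboxylic acid, 1 C=O (running total 9).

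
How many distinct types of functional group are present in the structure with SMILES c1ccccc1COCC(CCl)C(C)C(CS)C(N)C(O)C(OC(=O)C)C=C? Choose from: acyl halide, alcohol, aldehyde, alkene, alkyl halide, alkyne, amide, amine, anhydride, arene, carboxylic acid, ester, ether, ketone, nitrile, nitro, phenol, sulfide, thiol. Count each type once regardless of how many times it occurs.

8

C6H5– phenyl ring → arene.
C–O–C with sp³ carbons on both sides and no adjacent C=O → ether.
pendant –CH2X: halogen on sp³ carbon → alkyl halide.
pendant –CH2SH → thiol.
–NH2 on an sp³ carbon with no adjacent C=O → amine.
–OH on an sp³ carbon → alcohol (secondary).
pendant –OC(=O)CH3: an acyloxy group → ester.
C=C double bond → alkene.
Distinct types present: alcohol, alkene, alkyl halide, amine, arene, ester, ether, thiol.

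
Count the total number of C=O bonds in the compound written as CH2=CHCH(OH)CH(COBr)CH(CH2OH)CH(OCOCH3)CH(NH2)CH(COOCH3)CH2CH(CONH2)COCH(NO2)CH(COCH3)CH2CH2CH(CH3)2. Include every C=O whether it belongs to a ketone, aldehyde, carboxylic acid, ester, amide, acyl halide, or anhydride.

6

CH(COBr): acyl halide, 1 C=O (running total 1).
CH(OCOCH3): ester, 1 C=O (running total 2).
CH(COOCH3): ester, 1 C=O (running total 3).
CH(CONH2): amide, 1 C=O (running total 4).
CO: ketone, 1 C=O (running total 5).
CH(COCH3): ketone, 1 C=O (running total 6).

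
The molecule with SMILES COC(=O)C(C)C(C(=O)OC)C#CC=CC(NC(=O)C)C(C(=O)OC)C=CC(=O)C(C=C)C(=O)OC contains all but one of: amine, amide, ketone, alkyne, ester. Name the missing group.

amine

ketone: present (CO — –C(=O)– with carbon on both sides → ketone).
amide: present (CH(NHCOCH3) — pendant –NHC(=O)CH3: N bonded to a carbonyl → amide (not amine)).
ester: present (CH3OOC — CH3O–C(=O)–: carbonyl C bonded to C and to –OCH3 → ester (not ketone + ether)).
alkyne: present (C≡C — C≡C triple bond → alkyne).
amine: absent. In CH(NHCOCH3), the nitrogen is bonded directly to a carbonyl carbon, making it part of an amide, not a free amine.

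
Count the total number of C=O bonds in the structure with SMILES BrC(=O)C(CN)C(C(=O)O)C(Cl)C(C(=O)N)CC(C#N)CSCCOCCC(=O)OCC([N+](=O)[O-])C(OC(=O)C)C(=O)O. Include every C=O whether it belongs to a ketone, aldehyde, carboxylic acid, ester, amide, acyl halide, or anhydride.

6

BrCO: acyl halide, 1 C=O (running total 1).
CH(COOH): carboxylic acid, 1 C=O (running total 2).
CH(CONH2): amide, 1 C=O (running total 3).
CH2COOCH2: ester, 1 C=O (running total 4).
CH(OCOCH3): ester, 1 C=O (running total 5).
COOH: carboxylic acid, 1 C=O (running total 6).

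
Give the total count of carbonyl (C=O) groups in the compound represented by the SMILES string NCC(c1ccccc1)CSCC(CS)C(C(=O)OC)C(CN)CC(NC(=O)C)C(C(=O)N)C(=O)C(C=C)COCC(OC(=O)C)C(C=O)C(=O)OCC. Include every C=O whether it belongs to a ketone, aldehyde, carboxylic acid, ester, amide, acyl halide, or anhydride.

CH(COOCH3): ester, 1 C=O (running total 1).
CH(NHCOCH3): amide, 1 C=O (running total 2).
CH(CONH2): amide, 1 C=O (running total 3).
CO: ketone, 1 C=O (running total 4).
CH(OCOCH3): ester, 1 C=O (running total 5).
CH(CHO): aldehyde, 1 C=O (running total 6).
COOCH2CH3: ester, 1 C=O (running total 7).

7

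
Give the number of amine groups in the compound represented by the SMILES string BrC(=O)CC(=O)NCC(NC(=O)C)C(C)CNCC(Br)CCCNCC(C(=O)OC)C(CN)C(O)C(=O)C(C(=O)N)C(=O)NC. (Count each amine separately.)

Taking each segment in turn:
  BrCO: –C(=O)Br: carbonyl C bonded to C and to a halogen → acyl halide (not alkyl halide).
  CH2CONHCH2: –C(=O)–N– linkage → amide (the N is not an amine).
  CH(NHCOCH3): pendant –NHC(=O)CH3: N bonded to a carbonyl → amide (not amine).
  CH2NHCH2: C–N–C with sp³ carbons and no adjacent C=O → amine (secondary).
  CH(Br): halogen on an sp³ carbon → alkyl halide.
  CH2NHCH2: C–N–C with sp³ carbons and no adjacent C=O → amine (secondary).
  CH(COOCH3): pendant –COOCH3: carbonyl C bonded to C and –OCH3 → ester.
  CH(CH2NH2): pendant –CH2NH2: N on sp³ C, no adjacent C=O → amine.
  CH(OH): –OH on an sp³ carbon → alcohol (secondary).
  CO: –C(=O)– with carbon on both sides → ketone.
  CH(CONH2): pendant –CONH2: carbonyl C bonded to C and N → amide.
  CONHCH3: –C(=O)NHCH3: carbonyl C bonded to C and to N → amide (the N is not an amine).
Amine appears at: CH2NHCH2, CH2NHCH2, CH(CH2NH2) → 3.

3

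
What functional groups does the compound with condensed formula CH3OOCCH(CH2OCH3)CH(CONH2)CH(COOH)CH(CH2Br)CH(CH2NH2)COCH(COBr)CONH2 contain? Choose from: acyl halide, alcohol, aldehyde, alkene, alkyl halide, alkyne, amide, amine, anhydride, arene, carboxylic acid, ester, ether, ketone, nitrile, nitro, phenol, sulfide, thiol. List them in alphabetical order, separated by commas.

CH3O–C(=O)–: carbonyl C bonded to C and to –OCH3 → ester (not ketone + ether).
pendant –CH2OCH3: C–O–C linkage → ether.
pendant –CONH2: carbonyl C bonded to C and N → amide.
pendant –COOH: carbonyl C bonded to C and –OH → carboxylic acid.
pendant –CH2X: halogen on sp³ carbon → alkyl halide.
pendant –CH2NH2: N on sp³ C, no adjacent C=O → amine.
–C(=O)– with carbon on both sides → ketone.
pendant –C(=O)X: carbonyl C bonded to C and halogen → acyl halide.
–C(=O)NH2: carbonyl C bonded to C and to N → amide (the N is not a separate amine).

acyl halide, alkyl halide, amide, amine, carboxylic acid, ester, ether, ketone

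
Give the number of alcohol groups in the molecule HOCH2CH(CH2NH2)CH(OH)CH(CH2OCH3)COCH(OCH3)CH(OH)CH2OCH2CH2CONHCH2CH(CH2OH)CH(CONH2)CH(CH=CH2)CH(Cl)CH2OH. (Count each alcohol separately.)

Taking each segment in turn:
  HOCH2: HO– on an sp³ carbon → alcohol.
  CH(CH2NH2): pendant –CH2NH2: N on sp³ C, no adjacent C=O → amine.
  CH(OH): –OH on an sp³ carbon → alcohol (secondary).
  CH(CH2OCH3): pendant –CH2OCH3: C–O–C linkage → ether.
  CO: –C(=O)– with carbon on both sides → ketone.
  CH(OCH3): pendant –OCH3: C–O–C with sp³ C, no adjacent C=O → ether.
  CH(OH): –OH on an sp³ carbon → alcohol (secondary).
  CH2OCH2: C–O–C with sp³ carbons on both sides and no adjacent C=O → ether.
  CH2CONHCH2: –C(=O)–N– linkage → amide (the N is not an amine).
  CH(CH2OH): pendant –CH2OH on an sp³ backbone C → alcohol.
  CH(CONH2): pendant –CONH2: carbonyl C bonded to C and N → amide.
  CH(CH=CH2): pendant –CH=CH2: C=C double bond → alkene.
  CH(Cl): halogen on an sp³ carbon → alkyl halide.
  CH2OH: –OH on an sp³ carbon → alcohol.
Alcohol appears at: HOCH2, CH(OH), CH(OH), CH(CH2OH), CH2OH → 5.

5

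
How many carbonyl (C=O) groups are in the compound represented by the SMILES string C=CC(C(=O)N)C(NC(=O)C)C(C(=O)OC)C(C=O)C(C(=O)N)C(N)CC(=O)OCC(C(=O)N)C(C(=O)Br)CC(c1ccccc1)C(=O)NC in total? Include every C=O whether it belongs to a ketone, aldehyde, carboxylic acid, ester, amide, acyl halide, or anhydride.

CH(CONH2): amide, 1 C=O (running total 1).
CH(NHCOCH3): amide, 1 C=O (running total 2).
CH(COOCH3): ester, 1 C=O (running total 3).
CH(CHO): aldehyde, 1 C=O (running total 4).
CH(CONH2): amide, 1 C=O (running total 5).
CH2COOCH2: ester, 1 C=O (running total 6).
CH(CONH2): amide, 1 C=O (running total 7).
CH(COBr): acyl halide, 1 C=O (running total 8).
CONHCH3: amide, 1 C=O (running total 9).

9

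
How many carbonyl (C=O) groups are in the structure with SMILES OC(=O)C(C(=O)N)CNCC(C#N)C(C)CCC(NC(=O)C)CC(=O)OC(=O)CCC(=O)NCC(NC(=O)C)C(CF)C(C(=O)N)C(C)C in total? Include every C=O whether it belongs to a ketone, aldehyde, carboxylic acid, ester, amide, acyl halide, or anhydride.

HOOC: carboxylic acid, 1 C=O (running total 1).
CH(CONH2): amide, 1 C=O (running total 2).
CH(NHCOCH3): amide, 1 C=O (running total 3).
CH2CO-O-COCH2: anhydride, 2 C=O (running total 5).
CH2CONHCH2: amide, 1 C=O (running total 6).
CH(NHCOCH3): amide, 1 C=O (running total 7).
CH(CONH2): amide, 1 C=O (running total 8).

8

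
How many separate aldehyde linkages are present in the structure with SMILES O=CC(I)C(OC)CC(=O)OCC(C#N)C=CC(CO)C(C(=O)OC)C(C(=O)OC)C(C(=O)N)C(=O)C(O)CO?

terminal –CHO: carbonyl C bonded to H and C → aldehyde.
halogen on an sp³ carbon → alkyl halide.
pendant –OCH3: C–O–C with sp³ C, no adjacent C=O → ether.
–C(=O)–O–C with C on the carbonyl side → ester.
pendant –C≡N: nitrile.
C=C double bond → alkene.
pendant –CH2OH on an sp³ backbone C → alcohol.
pendant –COOCH3: carbonyl C bonded to C and –OCH3 → ester.
pendant –COOCH3: carbonyl C bonded to C and –OCH3 → ester.
pendant –CONH2: carbonyl C bonded to C and N → amide.
–C(=O)– with carbon on both sides → ketone.
–OH on an sp³ carbon → alcohol (secondary).
–OH on an sp³ carbon → alcohol.
Aldehyde appears at: OHC → 1.

1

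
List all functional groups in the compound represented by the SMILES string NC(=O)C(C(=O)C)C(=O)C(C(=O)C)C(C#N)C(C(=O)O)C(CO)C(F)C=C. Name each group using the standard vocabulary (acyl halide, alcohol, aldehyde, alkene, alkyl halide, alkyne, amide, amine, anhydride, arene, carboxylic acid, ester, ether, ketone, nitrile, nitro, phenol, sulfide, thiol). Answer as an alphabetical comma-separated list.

–C(=O)NH2: carbonyl C bonded to C and to N → amide (the N is not a separate amine).
pendant –COCH3: carbonyl C bonded to two carbons → ketone.
–C(=O)– with carbon on both sides → ketone.
pendant –COCH3: carbonyl C bonded to two carbons → ketone.
pendant –C≡N: nitrile.
pendant –COOH: carbonyl C bonded to C and –OH → carboxylic acid.
pendant –CH2OH on an sp³ backbone C → alcohol.
halogen on an sp³ carbon → alkyl halide.
C=C double bond → alkene.

alcohol, alkene, alkyl halide, amide, carboxylic acid, ketone, nitrile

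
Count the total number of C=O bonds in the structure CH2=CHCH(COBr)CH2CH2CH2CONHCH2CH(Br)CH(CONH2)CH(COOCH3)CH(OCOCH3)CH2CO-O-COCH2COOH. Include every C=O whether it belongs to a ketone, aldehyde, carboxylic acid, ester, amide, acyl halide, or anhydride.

CH(COBr): acyl halide, 1 C=O (running total 1).
CH2CONHCH2: amide, 1 C=O (running total 2).
CH(CONH2): amide, 1 C=O (running total 3).
CH(COOCH3): ester, 1 C=O (running total 4).
CH(OCOCH3): ester, 1 C=O (running total 5).
CH2CO-O-COCH2: anhydride, 2 C=O (running total 7).
COOH: carboxylic acid, 1 C=O (running total 8).

8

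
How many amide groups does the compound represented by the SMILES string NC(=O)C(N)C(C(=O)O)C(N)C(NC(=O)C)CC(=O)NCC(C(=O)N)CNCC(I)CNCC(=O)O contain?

4

–C(=O)NH2: carbonyl C bonded to C and to N → amide (the N is not a separate amine).
–NH2 on an sp³ carbon with no adjacent C=O → amine.
pendant –COOH: carbonyl C bonded to C and –OH → carboxylic acid.
–NH2 on an sp³ carbon with no adjacent C=O → amine.
pendant –NHC(=O)CH3: N bonded to a carbonyl → amide (not amine).
–C(=O)–N– linkage → amide (the N is not an amine).
pendant –CONH2: carbonyl C bonded to C and N → amide.
C–N–C with sp³ carbons and no adjacent C=O → amine (secondary).
halogen on an sp³ carbon → alkyl halide.
C–N–C with sp³ carbons and no adjacent C=O → amine (secondary).
–COOH: carbonyl C bonded to –OH and C → carboxylic acid (the –OH is not a separate alcohol).
Amide appears at: H2NCO, CH(NHCOCH3), CH2CONHCH2, CH(CONH2) → 4.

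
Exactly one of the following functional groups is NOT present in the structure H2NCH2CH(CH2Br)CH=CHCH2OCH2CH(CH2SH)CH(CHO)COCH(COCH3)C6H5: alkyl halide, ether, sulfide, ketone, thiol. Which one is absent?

sulfide

thiol: present (CH(CH2SH) — pendant –CH2SH → thiol).
ether: present (CH2OCH2 — C–O–C with sp³ carbons on both sides and no adjacent C=O → ether).
alkyl halide: present (CH(CH2Br) — pendant –CH2X: halogen on sp³ carbon → alkyl halide).
ketone: present (CO — –C(=O)– with carbon on both sides → ketone).
sulfide: no segment matches this pattern.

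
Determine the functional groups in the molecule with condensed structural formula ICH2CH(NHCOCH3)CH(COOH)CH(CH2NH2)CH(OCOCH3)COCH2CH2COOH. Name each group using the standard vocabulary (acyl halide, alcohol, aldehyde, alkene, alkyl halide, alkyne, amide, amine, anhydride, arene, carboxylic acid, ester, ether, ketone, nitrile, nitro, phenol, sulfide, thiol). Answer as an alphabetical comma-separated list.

halogen on an sp³ carbon → alkyl halide.
pendant –NHC(=O)CH3: N bonded to a carbonyl → amide (not amine).
pendant –COOH: carbonyl C bonded to C and –OH → carboxylic acid.
pendant –CH2NH2: N on sp³ C, no adjacent C=O → amine.
pendant –OC(=O)CH3: an acyloxy group → ester.
–C(=O)– with carbon on both sides → ketone.
–COOH: carbonyl C bonded to –OH and C → carboxylic acid (the –OH is not a separate alcohol).

alkyl halide, amide, amine, carboxylic acid, ester, ketone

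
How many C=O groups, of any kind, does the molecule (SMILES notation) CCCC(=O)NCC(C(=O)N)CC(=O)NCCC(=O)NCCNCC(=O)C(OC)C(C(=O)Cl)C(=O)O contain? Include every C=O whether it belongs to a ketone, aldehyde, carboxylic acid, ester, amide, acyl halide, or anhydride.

7

CH2CONHCH2: amide, 1 C=O (running total 1).
CH(CONH2): amide, 1 C=O (running total 2).
CH2CONHCH2: amide, 1 C=O (running total 3).
CH2CONHCH2: amide, 1 C=O (running total 4).
CO: ketone, 1 C=O (running total 5).
CH(COCl): acyl halide, 1 C=O (running total 6).
COOH: carboxylic acid, 1 C=O (running total 7).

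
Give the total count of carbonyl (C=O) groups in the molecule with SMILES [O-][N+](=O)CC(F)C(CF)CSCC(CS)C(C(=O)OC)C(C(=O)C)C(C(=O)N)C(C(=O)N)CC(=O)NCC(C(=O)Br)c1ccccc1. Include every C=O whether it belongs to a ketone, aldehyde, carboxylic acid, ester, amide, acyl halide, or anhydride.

6

CH(COOCH3): ester, 1 C=O (running total 1).
CH(COCH3): ketone, 1 C=O (running total 2).
CH(CONH2): amide, 1 C=O (running total 3).
CH(CONH2): amide, 1 C=O (running total 4).
CH2CONHCH2: amide, 1 C=O (running total 5).
CH(COBr): acyl halide, 1 C=O (running total 6).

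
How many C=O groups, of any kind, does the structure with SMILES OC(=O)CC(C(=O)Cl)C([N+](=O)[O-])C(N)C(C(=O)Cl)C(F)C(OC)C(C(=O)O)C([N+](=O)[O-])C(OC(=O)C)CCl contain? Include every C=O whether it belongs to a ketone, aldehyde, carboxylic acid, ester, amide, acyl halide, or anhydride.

HOOC: carboxylic acid, 1 C=O (running total 1).
CH(COCl): acyl halide, 1 C=O (running total 2).
CH(COCl): acyl halide, 1 C=O (running total 3).
CH(COOH): carboxylic acid, 1 C=O (running total 4).
CH(OCOCH3): ester, 1 C=O (running total 5).

5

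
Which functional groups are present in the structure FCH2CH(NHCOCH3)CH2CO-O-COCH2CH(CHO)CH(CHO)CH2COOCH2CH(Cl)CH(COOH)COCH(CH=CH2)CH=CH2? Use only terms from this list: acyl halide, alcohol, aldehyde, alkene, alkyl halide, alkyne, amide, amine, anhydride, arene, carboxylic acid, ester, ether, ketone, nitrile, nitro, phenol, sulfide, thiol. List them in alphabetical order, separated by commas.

halogen on an sp³ carbon → alkyl halide.
pendant –NHC(=O)CH3: N bonded to a carbonyl → amide (not amine).
two acyl groups sharing one oxygen, –C(=O)–O–C(=O)– → anhydride.
pendant –CHO: carbonyl C bonded to C and H → aldehyde.
pendant –CHO: carbonyl C bonded to C and H → aldehyde.
–C(=O)–O–C with C on the carbonyl side → ester.
halogen on an sp³ carbon → alkyl halide.
pendant –COOH: carbonyl C bonded to C and –OH → carboxylic acid.
–C(=O)– with carbon on both sides → ketone.
pendant –CH=CH2: C=C double bond → alkene.
C=C double bond → alkene.

aldehyde, alkene, alkyl halide, amide, anhydride, carboxylic acid, ester, ketone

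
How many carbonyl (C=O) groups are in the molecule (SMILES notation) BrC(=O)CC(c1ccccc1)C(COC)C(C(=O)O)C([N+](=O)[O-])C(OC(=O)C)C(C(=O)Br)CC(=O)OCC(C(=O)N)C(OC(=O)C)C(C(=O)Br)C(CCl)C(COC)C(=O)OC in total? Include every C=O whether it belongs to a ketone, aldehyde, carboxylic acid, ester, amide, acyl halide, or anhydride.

9

BrCO: acyl halide, 1 C=O (running total 1).
CH(COOH): carboxylic acid, 1 C=O (running total 2).
CH(OCOCH3): ester, 1 C=O (running total 3).
CH(COBr): acyl halide, 1 C=O (running total 4).
CH2COOCH2: ester, 1 C=O (running total 5).
CH(CONH2): amide, 1 C=O (running total 6).
CH(OCOCH3): ester, 1 C=O (running total 7).
CH(COBr): acyl halide, 1 C=O (running total 8).
COOCH3: ester, 1 C=O (running total 9).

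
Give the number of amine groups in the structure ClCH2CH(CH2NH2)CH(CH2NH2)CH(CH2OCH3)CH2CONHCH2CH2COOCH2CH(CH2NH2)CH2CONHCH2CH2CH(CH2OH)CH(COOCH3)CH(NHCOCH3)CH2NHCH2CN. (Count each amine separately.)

4

Reading the structure from left to right:
  ClCH2: halogen on an sp³ carbon → alkyl halide.
  CH(CH2NH2): pendant –CH2NH2: N on sp³ C, no adjacent C=O → amine.
  CH(CH2NH2): pendant –CH2NH2: N on sp³ C, no adjacent C=O → amine.
  CH(CH2OCH3): pendant –CH2OCH3: C–O–C linkage → ether.
  CH2CONHCH2: –C(=O)–N– linkage → amide (the N is not an amine).
  CH2COOCH2: –C(=O)–O–C with C on the carbonyl side → ester.
  CH(CH2NH2): pendant –CH2NH2: N on sp³ C, no adjacent C=O → amine.
  CH2CONHCH2: –C(=O)–N– linkage → amide (the N is not an amine).
  CH(CH2OH): pendant –CH2OH on an sp³ backbone C → alcohol.
  CH(COOCH3): pendant –COOCH3: carbonyl C bonded to C and –OCH3 → ester.
  CH(NHCOCH3): pendant –NHC(=O)CH3: N bonded to a carbonyl → amide (not amine).
  CH2NHCH2: C–N–C with sp³ carbons and no adjacent C=O → amine (secondary).
  CN: –C≡N: carbon triple-bonded to nitrogen → nitrile.
Amine appears at: CH(CH2NH2), CH(CH2NH2), CH(CH2NH2), CH2NHCH2 → 4.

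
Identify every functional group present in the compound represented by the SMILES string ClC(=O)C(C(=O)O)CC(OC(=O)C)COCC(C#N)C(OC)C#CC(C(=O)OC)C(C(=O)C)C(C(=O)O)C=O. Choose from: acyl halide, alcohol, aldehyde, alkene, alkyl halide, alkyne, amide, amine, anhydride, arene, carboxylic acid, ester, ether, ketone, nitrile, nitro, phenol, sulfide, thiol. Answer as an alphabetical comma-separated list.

acyl halide, aldehyde, alkyne, carboxylic acid, ester, ether, ketone, nitrile

–C(=O)Cl: carbonyl C bonded to C and to a halogen → acyl halide (not alkyl halide).
pendant –COOH: carbonyl C bonded to C and –OH → carboxylic acid.
pendant –OC(=O)CH3: an acyloxy group → ester.
C–O–C with sp³ carbons on both sides and no adjacent C=O → ether.
pendant –C≡N: nitrile.
pendant –OCH3: C–O–C with sp³ C, no adjacent C=O → ether.
C≡C triple bond → alkyne.
pendant –COOCH3: carbonyl C bonded to C and –OCH3 → ester.
pendant –COCH3: carbonyl C bonded to two carbons → ketone.
pendant –COOH: carbonyl C bonded to C and –OH → carboxylic acid.
terminal –CHO: carbonyl C bonded to H and C → aldehyde.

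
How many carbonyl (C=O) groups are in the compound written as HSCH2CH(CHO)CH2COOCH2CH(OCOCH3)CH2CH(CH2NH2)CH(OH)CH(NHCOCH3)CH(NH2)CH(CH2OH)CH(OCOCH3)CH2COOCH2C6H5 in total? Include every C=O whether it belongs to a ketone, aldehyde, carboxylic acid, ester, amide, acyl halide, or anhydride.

6

CH(CHO): aldehyde, 1 C=O (running total 1).
CH2COOCH2: ester, 1 C=O (running total 2).
CH(OCOCH3): ester, 1 C=O (running total 3).
CH(NHCOCH3): amide, 1 C=O (running total 4).
CH(OCOCH3): ester, 1 C=O (running total 5).
CH2COOCH2: ester, 1 C=O (running total 6).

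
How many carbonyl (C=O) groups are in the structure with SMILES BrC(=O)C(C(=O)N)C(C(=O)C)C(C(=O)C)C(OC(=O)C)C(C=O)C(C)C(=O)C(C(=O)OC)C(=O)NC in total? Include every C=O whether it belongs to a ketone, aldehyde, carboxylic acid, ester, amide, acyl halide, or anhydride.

BrCO: acyl halide, 1 C=O (running total 1).
CH(CONH2): amide, 1 C=O (running total 2).
CH(COCH3): ketone, 1 C=O (running total 3).
CH(COCH3): ketone, 1 C=O (running total 4).
CH(OCOCH3): ester, 1 C=O (running total 5).
CH(CHO): aldehyde, 1 C=O (running total 6).
CO: ketone, 1 C=O (running total 7).
CH(COOCH3): ester, 1 C=O (running total 8).
CONHCH3: amide, 1 C=O (running total 9).

9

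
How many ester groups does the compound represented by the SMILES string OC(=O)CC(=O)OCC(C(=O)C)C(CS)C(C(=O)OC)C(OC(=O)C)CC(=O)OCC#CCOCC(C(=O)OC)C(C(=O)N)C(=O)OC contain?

–COOH: carbonyl C bonded to –OH and C → carboxylic acid (the –OH is not a separate alcohol).
–C(=O)–O–C with C on the carbonyl side → ester.
pendant –COCH3: carbonyl C bonded to two carbons → ketone.
pendant –CH2SH → thiol.
pendant –COOCH3: carbonyl C bonded to C and –OCH3 → ester.
pendant –OC(=O)CH3: an acyloxy group → ester.
–C(=O)–O–C with C on the carbonyl side → ester.
C≡C triple bond → alkyne.
C–O–C with sp³ carbons on both sides and no adjacent C=O → ether.
pendant –COOCH3: carbonyl C bonded to C and –OCH3 → ester.
pendant –CONH2: carbonyl C bonded to C and N → amide.
–C(=O)OCH3: carbonyl C bonded to C and to –OCH3 → ester (not ketone + ether).
Ester appears at: CH2COOCH2, CH(COOCH3), CH(OCOCH3), CH2COOCH2, CH(COOCH3), COOCH3 → 6.

6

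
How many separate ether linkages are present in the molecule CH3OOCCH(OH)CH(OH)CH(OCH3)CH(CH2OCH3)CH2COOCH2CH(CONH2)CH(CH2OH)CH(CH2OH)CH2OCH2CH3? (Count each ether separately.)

3

CH3O–C(=O)–: carbonyl C bonded to C and to –OCH3 → ester (not ketone + ether).
–OH on an sp³ carbon → alcohol (secondary).
–OH on an sp³ carbon → alcohol (secondary).
pendant –OCH3: C–O–C with sp³ C, no adjacent C=O → ether.
pendant –CH2OCH3: C–O–C linkage → ether.
–C(=O)–O–C with C on the carbonyl side → ester.
pendant –CONH2: carbonyl C bonded to C and N → amide.
pendant –CH2OH on an sp³ backbone C → alcohol.
pendant –CH2OH on an sp³ backbone C → alcohol.
C–O–C with sp³ carbons on both sides and no adjacent C=O → ether.
Ether appears at: CH(OCH3), CH(CH2OCH3), CH2OCH2 → 3.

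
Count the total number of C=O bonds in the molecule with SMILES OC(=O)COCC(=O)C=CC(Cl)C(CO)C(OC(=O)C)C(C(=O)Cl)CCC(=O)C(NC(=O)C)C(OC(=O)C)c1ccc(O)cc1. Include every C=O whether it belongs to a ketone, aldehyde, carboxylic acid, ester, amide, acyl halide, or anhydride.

HOOC: carboxylic acid, 1 C=O (running total 1).
CO: ketone, 1 C=O (running total 2).
CH(OCOCH3): ester, 1 C=O (running total 3).
CH(COCl): acyl halide, 1 C=O (running total 4).
CO: ketone, 1 C=O (running total 5).
CH(NHCOCH3): amide, 1 C=O (running total 6).
CH(OCOCH3): ester, 1 C=O (running total 7).

7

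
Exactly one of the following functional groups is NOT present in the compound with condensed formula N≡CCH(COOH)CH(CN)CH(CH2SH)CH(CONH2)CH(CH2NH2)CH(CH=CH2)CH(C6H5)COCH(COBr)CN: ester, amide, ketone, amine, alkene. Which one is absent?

alkene: present (CH(CH=CH2) — pendant –CH=CH2: C=C double bond → alkene).
ketone: present (CO — –C(=O)– with carbon on both sides → ketone).
amine: present (CH(CH2NH2) — pendant –CH2NH2: N on sp³ C, no adjacent C=O → amine).
amide: present (CH(CONH2) — pendant –CONH2: carbonyl C bonded to C and N → amide).
ester: no segment matches this pattern.

ester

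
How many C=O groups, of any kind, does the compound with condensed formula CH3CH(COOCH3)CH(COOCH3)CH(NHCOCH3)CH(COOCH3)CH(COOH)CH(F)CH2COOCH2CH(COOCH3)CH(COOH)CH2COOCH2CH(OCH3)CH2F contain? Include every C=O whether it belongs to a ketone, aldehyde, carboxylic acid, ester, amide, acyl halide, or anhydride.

9

CH(COOCH3): ester, 1 C=O (running total 1).
CH(COOCH3): ester, 1 C=O (running total 2).
CH(NHCOCH3): amide, 1 C=O (running total 3).
CH(COOCH3): ester, 1 C=O (running total 4).
CH(COOH): carboxylic acid, 1 C=O (running total 5).
CH2COOCH2: ester, 1 C=O (running total 6).
CH(COOCH3): ester, 1 C=O (running total 7).
CH(COOH): carboxylic acid, 1 C=O (running total 8).
CH2COOCH2: ester, 1 C=O (running total 9).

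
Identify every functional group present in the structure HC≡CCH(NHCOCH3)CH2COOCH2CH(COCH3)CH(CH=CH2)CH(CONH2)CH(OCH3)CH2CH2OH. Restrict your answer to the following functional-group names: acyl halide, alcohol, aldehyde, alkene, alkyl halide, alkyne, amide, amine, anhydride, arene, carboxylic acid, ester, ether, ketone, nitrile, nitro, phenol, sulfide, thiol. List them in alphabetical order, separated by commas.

Taking each segment in turn:
  HC≡C: C≡C triple bond → alkyne.
  CH(NHCOCH3): pendant –NHC(=O)CH3: N bonded to a carbonyl → amide (not amine).
  CH2COOCH2: –C(=O)–O–C with C on the carbonyl side → ester.
  CH(COCH3): pendant –COCH3: carbonyl C bonded to two carbons → ketone.
  CH(CH=CH2): pendant –CH=CH2: C=C double bond → alkene.
  CH(CONH2): pendant –CONH2: carbonyl C bonded to C and N → amide.
  CH(OCH3): pendant –OCH3: C–O–C with sp³ C, no adjacent C=O → ether.
  CH2OH: –OH on an sp³ carbon → alcohol.

alcohol, alkene, alkyne, amide, ester, ether, ketone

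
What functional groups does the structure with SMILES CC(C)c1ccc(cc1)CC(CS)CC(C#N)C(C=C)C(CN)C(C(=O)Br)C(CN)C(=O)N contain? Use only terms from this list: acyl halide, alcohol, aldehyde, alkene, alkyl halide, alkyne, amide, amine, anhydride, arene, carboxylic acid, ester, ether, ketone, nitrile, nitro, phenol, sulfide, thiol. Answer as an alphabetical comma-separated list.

Taking each segment in turn:
  C6H4: para-disubstituted benzene ring → arene.
  CH(CH2SH): pendant –CH2SH → thiol.
  CH(CN): pendant –C≡N: nitrile.
  CH(CH=CH2): pendant –CH=CH2: C=C double bond → alkene.
  CH(CH2NH2): pendant –CH2NH2: N on sp³ C, no adjacent C=O → amine.
  CH(COBr): pendant –C(=O)X: carbonyl C bonded to C and halogen → acyl halide.
  CH(CH2NH2): pendant –CH2NH2: N on sp³ C, no adjacent C=O → amine.
  CONH2: –C(=O)NH2: carbonyl C bonded to C and to N → amide (the N is not a separate amine).

acyl halide, alkene, amide, amine, arene, nitrile, thiol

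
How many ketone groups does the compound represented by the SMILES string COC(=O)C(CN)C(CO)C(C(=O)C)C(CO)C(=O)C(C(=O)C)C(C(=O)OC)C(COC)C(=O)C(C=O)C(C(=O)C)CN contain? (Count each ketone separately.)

5

CH3O–C(=O)–: carbonyl C bonded to C and to –OCH3 → ester (not ketone + ether).
pendant –CH2NH2: N on sp³ C, no adjacent C=O → amine.
pendant –CH2OH on an sp³ backbone C → alcohol.
pendant –COCH3: carbonyl C bonded to two carbons → ketone.
pendant –CH2OH on an sp³ backbone C → alcohol.
–C(=O)– with carbon on both sides → ketone.
pendant –COCH3: carbonyl C bonded to two carbons → ketone.
pendant –COOCH3: carbonyl C bonded to C and –OCH3 → ester.
pendant –CH2OCH3: C–O–C linkage → ether.
–C(=O)– with carbon on both sides → ketone.
pendant –CHO: carbonyl C bonded to C and H → aldehyde.
pendant –COCH3: carbonyl C bonded to two carbons → ketone.
–NH2 on an sp³ carbon with no adjacent C=O → amine.
Ketone appears at: CH(COCH3), CO, CH(COCH3), CO, CH(COCH3) → 5.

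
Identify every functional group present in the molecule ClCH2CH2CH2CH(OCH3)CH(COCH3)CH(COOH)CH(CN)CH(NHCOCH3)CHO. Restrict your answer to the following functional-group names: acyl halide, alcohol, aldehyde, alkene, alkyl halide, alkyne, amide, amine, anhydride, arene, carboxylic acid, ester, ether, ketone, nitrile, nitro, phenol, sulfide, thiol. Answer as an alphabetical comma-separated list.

halogen on an sp³ carbon → alkyl halide.
pendant –OCH3: C–O–C with sp³ C, no adjacent C=O → ether.
pendant –COCH3: carbonyl C bonded to two carbons → ketone.
pendant –COOH: carbonyl C bonded to C and –OH → carboxylic acid.
pendant –C≡N: nitrile.
pendant –NHC(=O)CH3: N bonded to a carbonyl → amide (not amine).
terminal –CHO: carbonyl C bonded to H and C → aldehyde.

aldehyde, alkyl halide, amide, carboxylic acid, ether, ketone, nitrile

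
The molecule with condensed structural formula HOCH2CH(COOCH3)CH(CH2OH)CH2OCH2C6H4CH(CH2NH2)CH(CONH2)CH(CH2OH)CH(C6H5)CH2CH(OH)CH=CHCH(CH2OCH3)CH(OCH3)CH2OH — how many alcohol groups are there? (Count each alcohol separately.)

5

Working along the chain:
  HOCH2: HO– on an sp³ carbon → alcohol.
  CH(COOCH3): pendant –COOCH3: carbonyl C bonded to C and –OCH3 → ester.
  CH(CH2OH): pendant –CH2OH on an sp³ backbone C → alcohol.
  CH2OCH2: C–O–C with sp³ carbons on both sides and no adjacent C=O → ether.
  C6H4: para-disubstituted benzene ring → arene.
  CH(CH2NH2): pendant –CH2NH2: N on sp³ C, no adjacent C=O → amine.
  CH(CONH2): pendant –CONH2: carbonyl C bonded to C and N → amide.
  CH(CH2OH): pendant –CH2OH on an sp³ backbone C → alcohol.
  CH(C6H5): pendant –C6H5: benzene ring → arene.
  CH(OH): –OH on an sp³ carbon → alcohol (secondary).
  CH=CH: C=C double bond → alkene.
  CH(CH2OCH3): pendant –CH2OCH3: C–O–C linkage → ether.
  CH(OCH3): pendant –OCH3: C–O–C with sp³ C, no adjacent C=O → ether.
  CH2OH: –OH on an sp³ carbon → alcohol.
Alcohol appears at: HOCH2, CH(CH2OH), CH(CH2OH), CH(OH), CH2OH → 5.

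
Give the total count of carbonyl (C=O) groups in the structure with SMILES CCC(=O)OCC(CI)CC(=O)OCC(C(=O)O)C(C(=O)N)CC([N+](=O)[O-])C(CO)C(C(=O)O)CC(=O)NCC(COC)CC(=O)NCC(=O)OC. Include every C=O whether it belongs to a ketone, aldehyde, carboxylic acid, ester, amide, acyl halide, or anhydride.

8

CH2COOCH2: ester, 1 C=O (running total 1).
CH2COOCH2: ester, 1 C=O (running total 2).
CH(COOH): carboxylic acid, 1 C=O (running total 3).
CH(CONH2): amide, 1 C=O (running total 4).
CH(COOH): carboxylic acid, 1 C=O (running total 5).
CH2CONHCH2: amide, 1 C=O (running total 6).
CH2CONHCH2: amide, 1 C=O (running total 7).
COOCH3: ester, 1 C=O (running total 8).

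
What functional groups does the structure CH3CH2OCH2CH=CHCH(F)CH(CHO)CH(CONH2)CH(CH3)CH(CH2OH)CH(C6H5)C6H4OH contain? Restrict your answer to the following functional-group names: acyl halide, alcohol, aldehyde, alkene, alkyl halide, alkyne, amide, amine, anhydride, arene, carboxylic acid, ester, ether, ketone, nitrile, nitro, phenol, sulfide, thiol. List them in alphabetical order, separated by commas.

Taking each segment in turn:
  CH2OCH2: C–O–C with sp³ carbons on both sides and no adjacent C=O → ether.
  CH=CH: C=C double bond → alkene.
  CH(F): halogen on an sp³ carbon → alkyl halide.
  CH(CHO): pendant –CHO: carbonyl C bonded to C and H → aldehyde.
  CH(CONH2): pendant –CONH2: carbonyl C bonded to C and N → amide.
  CH(CH2OH): pendant –CH2OH on an sp³ backbone C → alcohol.
  CH(C6H5): pendant –C6H5: benzene ring → arene.
  C6H4OH: –OH attached directly to an aromatic ring → phenol (not alcohol); the ring itself is an arene.

alcohol, aldehyde, alkene, alkyl halide, amide, arene, ether, phenol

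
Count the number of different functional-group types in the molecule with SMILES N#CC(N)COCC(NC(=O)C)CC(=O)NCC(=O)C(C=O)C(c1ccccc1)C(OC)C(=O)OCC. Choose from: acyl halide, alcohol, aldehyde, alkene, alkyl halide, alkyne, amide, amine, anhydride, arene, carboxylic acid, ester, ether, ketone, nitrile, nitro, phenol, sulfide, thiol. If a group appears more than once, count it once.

Taking each segment in turn:
  N≡C: N≡C–: carbon triple-bonded to nitrogen → nitrile.
  CH(NH2): –NH2 on an sp³ carbon with no adjacent C=O → amine.
  CH2OCH2: C–O–C with sp³ carbons on both sides and no adjacent C=O → ether.
  CH(NHCOCH3): pendant –NHC(=O)CH3: N bonded to a carbonyl → amide (not amine).
  CH2CONHCH2: –C(=O)–N– linkage → amide (the N is not an amine).
  CO: –C(=O)– with carbon on both sides → ketone.
  CH(CHO): pendant –CHO: carbonyl C bonded to C and H → aldehyde.
  CH(C6H5): pendant –C6H5: benzene ring → arene.
  CH(OCH3): pendant –OCH3: C–O–C with sp³ C, no adjacent C=O → ether.
  COOCH2CH3: –C(=O)OCH2CH3: carbonyl C bonded to C and to –OEt → ester.
Distinct types present: aldehyde, amide, amine, arene, ester, ether, ketone, nitrile.

8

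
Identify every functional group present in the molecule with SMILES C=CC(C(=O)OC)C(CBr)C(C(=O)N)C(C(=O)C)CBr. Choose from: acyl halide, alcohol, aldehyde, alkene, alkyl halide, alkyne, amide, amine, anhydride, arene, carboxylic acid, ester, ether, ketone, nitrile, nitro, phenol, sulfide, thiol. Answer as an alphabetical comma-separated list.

Reading the structure from left to right:
  CH2=CH: C=C double bond → alkene.
  CH(COOCH3): pendant –COOCH3: carbonyl C bonded to C and –OCH3 → ester.
  CH(CH2Br): pendant –CH2X: halogen on sp³ carbon → alkyl halide.
  CH(CONH2): pendant –CONH2: carbonyl C bonded to C and N → amide.
  CH(COCH3): pendant –COCH3: carbonyl C bonded to two carbons → ketone.
  CH2Br: halogen on an sp³ carbon → alkyl halide.

alkene, alkyl halide, amide, ester, ketone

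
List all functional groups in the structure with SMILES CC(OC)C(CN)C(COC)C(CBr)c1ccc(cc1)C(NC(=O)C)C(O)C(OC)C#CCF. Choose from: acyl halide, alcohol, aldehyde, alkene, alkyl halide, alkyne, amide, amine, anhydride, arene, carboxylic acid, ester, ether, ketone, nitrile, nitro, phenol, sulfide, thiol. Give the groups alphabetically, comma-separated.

pendant –OCH3: C–O–C with sp³ C, no adjacent C=O → ether.
pendant –CH2NH2: N on sp³ C, no adjacent C=O → amine.
pendant –CH2OCH3: C–O–C linkage → ether.
pendant –CH2X: halogen on sp³ carbon → alkyl halide.
para-disubstituted benzene ring → arene.
pendant –NHC(=O)CH3: N bonded to a carbonyl → amide (not amine).
–OH on an sp³ carbon → alcohol (secondary).
pendant –OCH3: C–O–C with sp³ C, no adjacent C=O → ether.
C≡C triple bond → alkyne.
halogen on an sp³ carbon → alkyl halide.

alcohol, alkyl halide, alkyne, amide, amine, arene, ether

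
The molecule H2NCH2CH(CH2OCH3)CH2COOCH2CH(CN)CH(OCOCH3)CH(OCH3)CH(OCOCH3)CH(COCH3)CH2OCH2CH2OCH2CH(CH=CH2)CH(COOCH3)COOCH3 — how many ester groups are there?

–NH2 on an sp³ carbon with no adjacent C=O → amine.
pendant –CH2OCH3: C–O–C linkage → ether.
–C(=O)–O–C with C on the carbonyl side → ester.
pendant –C≡N: nitrile.
pendant –OC(=O)CH3: an acyloxy group → ester.
pendant –OCH3: C–O–C with sp³ C, no adjacent C=O → ether.
pendant –OC(=O)CH3: an acyloxy group → ester.
pendant –COCH3: carbonyl C bonded to two carbons → ketone.
C–O–C with sp³ carbons on both sides and no adjacent C=O → ether.
C–O–C with sp³ carbons on both sides and no adjacent C=O → ether.
pendant –CH=CH2: C=C double bond → alkene.
pendant –COOCH3: carbonyl C bonded to C and –OCH3 → ester.
–C(=O)OCH3: carbonyl C bonded to C and to –OCH3 → ester (not ketone + ether).
Ester appears at: CH2COOCH2, CH(OCOCH3), CH(OCOCH3), CH(COOCH3), COOCH3 → 5.

5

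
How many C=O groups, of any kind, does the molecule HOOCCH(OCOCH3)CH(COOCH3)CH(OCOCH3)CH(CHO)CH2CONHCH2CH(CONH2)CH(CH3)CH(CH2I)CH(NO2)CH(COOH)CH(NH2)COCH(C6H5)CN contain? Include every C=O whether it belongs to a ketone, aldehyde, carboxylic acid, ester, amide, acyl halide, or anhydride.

HOOC: carboxylic acid, 1 C=O (running total 1).
CH(OCOCH3): ester, 1 C=O (running total 2).
CH(COOCH3): ester, 1 C=O (running total 3).
CH(OCOCH3): ester, 1 C=O (running total 4).
CH(CHO): aldehyde, 1 C=O (running total 5).
CH2CONHCH2: amide, 1 C=O (running total 6).
CH(CONH2): amide, 1 C=O (running total 7).
CH(COOH): carboxylic acid, 1 C=O (running total 8).
CO: ketone, 1 C=O (running total 9).

9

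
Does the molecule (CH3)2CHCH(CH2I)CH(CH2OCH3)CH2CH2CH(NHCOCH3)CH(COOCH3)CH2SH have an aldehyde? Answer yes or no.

no

pendant –CH2X: halogen on sp³ carbon → alkyl halide.
pendant –CH2OCH3: C–O–C linkage → ether.
pendant –NHC(=O)CH3: N bonded to a carbonyl → amide (not amine).
pendant –COOCH3: carbonyl C bonded to C and –OCH3 → ester.
–SH on an sp³ carbon → thiol.
The groups actually present are: alkyl halide, amide, ester, ether, thiol.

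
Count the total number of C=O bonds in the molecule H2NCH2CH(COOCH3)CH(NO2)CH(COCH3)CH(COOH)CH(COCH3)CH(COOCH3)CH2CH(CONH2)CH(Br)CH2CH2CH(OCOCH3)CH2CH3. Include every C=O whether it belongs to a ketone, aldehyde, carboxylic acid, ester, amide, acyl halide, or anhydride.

CH(COOCH3): ester, 1 C=O (running total 1).
CH(COCH3): ketone, 1 C=O (running total 2).
CH(COOH): carboxylic acid, 1 C=O (running total 3).
CH(COCH3): ketone, 1 C=O (running total 4).
CH(COOCH3): ester, 1 C=O (running total 5).
CH(CONH2): amide, 1 C=O (running total 6).
CH(OCOCH3): ester, 1 C=O (running total 7).

7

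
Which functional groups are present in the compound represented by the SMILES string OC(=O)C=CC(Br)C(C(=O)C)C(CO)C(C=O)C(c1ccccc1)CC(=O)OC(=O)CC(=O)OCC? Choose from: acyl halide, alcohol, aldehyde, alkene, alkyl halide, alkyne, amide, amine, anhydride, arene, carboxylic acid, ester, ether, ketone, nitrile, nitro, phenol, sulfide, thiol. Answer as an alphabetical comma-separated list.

Reading the structure from left to right:
  HOOC: –COOH: carbonyl C bonded to –OH and C → carboxylic acid (the –OH is not a separate alcohol).
  CH=CH: C=C double bond → alkene.
  CH(Br): halogen on an sp³ carbon → alkyl halide.
  CH(COCH3): pendant –COCH3: carbonyl C bonded to two carbons → ketone.
  CH(CH2OH): pendant –CH2OH on an sp³ backbone C → alcohol.
  CH(CHO): pendant –CHO: carbonyl C bonded to C and H → aldehyde.
  CH(C6H5): pendant –C6H5: benzene ring → arene.
  CH2CO-O-COCH2: two acyl groups sharing one oxygen, –C(=O)–O–C(=O)– → anhydride.
  COOCH2CH3: –C(=O)OCH2CH3: carbonyl C bonded to C and to –OEt → ester.

alcohol, aldehyde, alkene, alkyl halide, anhydride, arene, carboxylic acid, ester, ketone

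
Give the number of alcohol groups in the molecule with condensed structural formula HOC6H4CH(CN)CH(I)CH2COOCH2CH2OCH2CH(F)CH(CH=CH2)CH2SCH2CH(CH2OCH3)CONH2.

0

–OH attached directly to an aromatic ring → phenol (not alcohol); the ring itself is an arene.
pendant –C≡N: nitrile.
halogen on an sp³ carbon → alkyl halide.
–C(=O)–O–C with C on the carbonyl side → ester.
C–O–C with sp³ carbons on both sides and no adjacent C=O → ether.
halogen on an sp³ carbon → alkyl halide.
pendant –CH=CH2: C=C double bond → alkene.
C–S–C linkage → sulfide (thioether).
pendant –CH2OCH3: C–O–C linkage → ether.
–C(=O)NH2: carbonyl C bonded to C and to N → amide (the N is not a separate amine).
No segment is a alcohol: HOC6H4 is arene/phenol, not alcohol; CH2OCH2 is ether, not alcohol; CH(CH2OCH3) is ether, not alcohol. → 0.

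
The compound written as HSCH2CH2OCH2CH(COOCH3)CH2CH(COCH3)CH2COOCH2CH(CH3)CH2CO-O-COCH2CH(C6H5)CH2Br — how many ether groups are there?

1

–SH on an sp³ carbon → thiol.
C–O–C with sp³ carbons on both sides and no adjacent C=O → ether.
pendant –COOCH3: carbonyl C bonded to C and –OCH3 → ester.
pendant –COCH3: carbonyl C bonded to two carbons → ketone.
–C(=O)–O–C with C on the carbonyl side → ester.
two acyl groups sharing one oxygen, –C(=O)–O–C(=O)– → anhydride.
pendant –C6H5: benzene ring → arene.
halogen on an sp³ carbon → alkyl halide.
Ether appears at: CH2OCH2 → 1.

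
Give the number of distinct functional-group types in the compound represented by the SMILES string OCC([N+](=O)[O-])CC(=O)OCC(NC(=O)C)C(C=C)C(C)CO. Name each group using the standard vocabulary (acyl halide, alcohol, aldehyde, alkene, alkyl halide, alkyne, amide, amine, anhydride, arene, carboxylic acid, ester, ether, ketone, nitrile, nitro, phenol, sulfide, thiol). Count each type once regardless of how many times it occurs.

Reading the structure from left to right:
  HOCH2: HO– on an sp³ carbon → alcohol.
  CH(NO2): –NO2 on an sp³ carbon → nitro (the N=O is not a carbonyl).
  CH2COOCH2: –C(=O)–O–C with C on the carbonyl side → ester.
  CH(NHCOCH3): pendant –NHC(=O)CH3: N bonded to a carbonyl → amide (not amine).
  CH(CH=CH2): pendant –CH=CH2: C=C double bond → alkene.
  CH2OH: –OH on an sp³ carbon → alcohol.
Distinct types present: alcohol, alkene, amide, ester, nitro.

5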